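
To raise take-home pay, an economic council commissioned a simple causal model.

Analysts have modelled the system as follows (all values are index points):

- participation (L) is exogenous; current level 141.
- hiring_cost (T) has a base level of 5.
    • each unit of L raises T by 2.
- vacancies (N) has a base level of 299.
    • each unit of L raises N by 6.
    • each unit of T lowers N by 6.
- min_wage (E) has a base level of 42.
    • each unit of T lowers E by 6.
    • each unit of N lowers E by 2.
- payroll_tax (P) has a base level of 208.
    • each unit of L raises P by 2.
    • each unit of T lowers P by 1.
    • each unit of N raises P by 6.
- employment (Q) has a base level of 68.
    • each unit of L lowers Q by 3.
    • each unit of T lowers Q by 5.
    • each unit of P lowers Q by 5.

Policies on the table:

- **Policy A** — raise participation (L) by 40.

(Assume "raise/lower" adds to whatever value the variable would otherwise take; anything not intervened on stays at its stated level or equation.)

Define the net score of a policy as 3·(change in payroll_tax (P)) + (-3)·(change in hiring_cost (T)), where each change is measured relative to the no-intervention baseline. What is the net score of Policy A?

Baseline:
  L = 141
  T = 5 + 2·141 = 287
  N = 299 + 6·141 − 6·287 = -577
  P = 208 + 2·141 − 287 + 6·(-577) = -3259
Policy A (L + 40):
  L = 141 + 40 = 181
  T = 5 + 2·181 = 367
  N = 299 + 6·181 − 6·367 = -817
  P = 208 + 2·181 − 367 + 6·(-817) = -4699
ΔP = -4699 − (-3259) = -1440; ΔT = 367 − 287 = 80
Score = 3·(-1440) + (-3)·80 = -4560

-4560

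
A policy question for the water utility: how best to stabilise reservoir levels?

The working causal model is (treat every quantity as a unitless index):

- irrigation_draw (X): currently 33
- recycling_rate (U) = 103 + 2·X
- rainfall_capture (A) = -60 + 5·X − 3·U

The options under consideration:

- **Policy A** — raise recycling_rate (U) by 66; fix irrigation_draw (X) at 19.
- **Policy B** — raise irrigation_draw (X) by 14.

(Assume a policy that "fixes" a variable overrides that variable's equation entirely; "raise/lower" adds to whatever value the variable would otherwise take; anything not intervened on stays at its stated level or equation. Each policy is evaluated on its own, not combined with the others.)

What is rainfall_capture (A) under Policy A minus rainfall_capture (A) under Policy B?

-170

Policy A (U + 66, X := 19):
  X = 19
  U = 103 + 2·19 (+66 from intervention) = 207
  A = -60 + 5·19 − 3·207 = -586
Policy B (X + 14):
  X = 33 + 14 = 47
  U = 103 + 2·47 = 197
  A = -60 + 5·47 − 3·197 = -416
A: -586 − (-416) = -170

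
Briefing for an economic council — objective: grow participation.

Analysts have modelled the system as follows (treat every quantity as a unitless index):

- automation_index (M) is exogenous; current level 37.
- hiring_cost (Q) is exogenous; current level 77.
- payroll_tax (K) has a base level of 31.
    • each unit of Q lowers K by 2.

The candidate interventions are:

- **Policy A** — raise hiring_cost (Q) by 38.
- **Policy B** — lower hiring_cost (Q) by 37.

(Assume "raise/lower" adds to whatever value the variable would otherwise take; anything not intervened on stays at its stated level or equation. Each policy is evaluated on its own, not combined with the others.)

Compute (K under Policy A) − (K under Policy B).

-150

Policy A (Q + 38):
  Q = 77 + 38 = 115
  K = 31 − 2·115 = -199
Policy B (Q − 37):
  Q = 77 − 37 = 40
  K = 31 − 2·40 = -49
K: -199 − (-49) = -150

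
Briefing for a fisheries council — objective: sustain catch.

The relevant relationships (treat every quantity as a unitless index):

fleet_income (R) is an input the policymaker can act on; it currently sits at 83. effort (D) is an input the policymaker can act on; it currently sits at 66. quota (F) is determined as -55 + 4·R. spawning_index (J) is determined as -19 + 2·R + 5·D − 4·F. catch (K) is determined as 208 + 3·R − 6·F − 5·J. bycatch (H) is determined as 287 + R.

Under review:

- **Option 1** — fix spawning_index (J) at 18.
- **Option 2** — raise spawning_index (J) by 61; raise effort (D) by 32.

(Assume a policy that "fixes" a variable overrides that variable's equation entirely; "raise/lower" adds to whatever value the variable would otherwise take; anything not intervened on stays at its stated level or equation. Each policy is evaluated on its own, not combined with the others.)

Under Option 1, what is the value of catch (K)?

Option 1 (J := 18):
  R = 83
  D = 66
  F = -55 + 4·83 = 277
  J = 18
  K = 208 + 3·83 − 6·277 − 5·18 = -1295

-1295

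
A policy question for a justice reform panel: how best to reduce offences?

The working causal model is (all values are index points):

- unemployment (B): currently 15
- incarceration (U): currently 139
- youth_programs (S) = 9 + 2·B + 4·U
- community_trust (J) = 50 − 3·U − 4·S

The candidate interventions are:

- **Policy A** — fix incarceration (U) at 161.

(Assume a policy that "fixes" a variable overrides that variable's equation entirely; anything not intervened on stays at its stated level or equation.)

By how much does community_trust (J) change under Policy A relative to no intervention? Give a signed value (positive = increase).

Baseline:
  B = 15
  U = 139
  S = 9 + 2·15 + 4·139 = 595
  J = 50 − 3·139 − 4·595 = -2747
Policy A (U := 161):
  B = 15
  U = 161
  S = 9 + 2·15 + 4·161 = 683
  J = 50 − 3·161 − 4·683 = -3165
Change in J: -3165 − (-2747) = -418

-418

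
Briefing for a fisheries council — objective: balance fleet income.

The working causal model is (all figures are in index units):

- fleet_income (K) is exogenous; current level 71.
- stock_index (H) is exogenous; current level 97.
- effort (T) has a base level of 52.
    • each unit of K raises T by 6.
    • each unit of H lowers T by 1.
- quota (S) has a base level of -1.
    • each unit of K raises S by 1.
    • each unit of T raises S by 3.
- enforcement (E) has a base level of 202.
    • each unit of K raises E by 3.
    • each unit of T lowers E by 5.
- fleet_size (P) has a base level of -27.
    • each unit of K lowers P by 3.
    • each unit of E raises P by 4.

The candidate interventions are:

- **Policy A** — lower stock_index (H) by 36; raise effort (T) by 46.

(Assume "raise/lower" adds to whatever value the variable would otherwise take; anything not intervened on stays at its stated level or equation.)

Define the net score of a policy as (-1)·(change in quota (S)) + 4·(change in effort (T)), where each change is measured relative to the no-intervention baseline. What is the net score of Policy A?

Baseline:
  K = 71
  H = 97
  T = 52 + 6·71 − 97 = 381
  S = -1 + 71 + 3·381 = 1213
Policy A (H − 36, T + 46):
  K = 71
  H = 97 − 36 = 61
  T = 52 + 6·71 − 61 (+46 from intervention) = 463
  S = -1 + 71 + 3·463 = 1459
ΔS = 1459 − 1213 = 246; ΔT = 463 − 381 = 82
Score = (-1)·246 + 4·82 = 82

82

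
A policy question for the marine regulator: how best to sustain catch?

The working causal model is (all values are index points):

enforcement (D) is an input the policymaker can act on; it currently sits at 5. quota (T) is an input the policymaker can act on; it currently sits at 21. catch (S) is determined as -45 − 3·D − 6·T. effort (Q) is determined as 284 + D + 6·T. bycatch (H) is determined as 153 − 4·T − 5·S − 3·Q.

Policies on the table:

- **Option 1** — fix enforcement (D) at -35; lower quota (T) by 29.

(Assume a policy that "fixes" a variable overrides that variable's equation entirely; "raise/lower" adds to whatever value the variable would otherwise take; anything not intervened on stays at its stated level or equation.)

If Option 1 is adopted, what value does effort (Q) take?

201

Option 1 (D := -35, T − 29):
  D = -35
  T = 21 − 29 = -8
  Q = 284 + (-35) + 6·(-8) = 201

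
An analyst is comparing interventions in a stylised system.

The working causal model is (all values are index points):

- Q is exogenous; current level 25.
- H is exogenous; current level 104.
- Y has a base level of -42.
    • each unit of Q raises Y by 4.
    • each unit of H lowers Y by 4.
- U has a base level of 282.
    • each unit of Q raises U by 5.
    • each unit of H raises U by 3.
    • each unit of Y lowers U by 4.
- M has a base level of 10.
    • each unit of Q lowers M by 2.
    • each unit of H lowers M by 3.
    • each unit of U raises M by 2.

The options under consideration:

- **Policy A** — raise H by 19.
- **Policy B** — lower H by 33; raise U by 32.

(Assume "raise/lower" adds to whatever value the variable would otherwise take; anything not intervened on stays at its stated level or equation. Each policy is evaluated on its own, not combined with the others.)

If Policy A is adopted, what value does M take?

4615

Policy A (H + 19):
  Q = 25
  H = 104 + 19 = 123
  Y = -42 + 4·25 − 4·123 = -434
  U = 282 + 5·25 + 3·123 − 4·(-434) = 2512
  M = 10 − 2·25 − 3·123 + 2·2512 = 4615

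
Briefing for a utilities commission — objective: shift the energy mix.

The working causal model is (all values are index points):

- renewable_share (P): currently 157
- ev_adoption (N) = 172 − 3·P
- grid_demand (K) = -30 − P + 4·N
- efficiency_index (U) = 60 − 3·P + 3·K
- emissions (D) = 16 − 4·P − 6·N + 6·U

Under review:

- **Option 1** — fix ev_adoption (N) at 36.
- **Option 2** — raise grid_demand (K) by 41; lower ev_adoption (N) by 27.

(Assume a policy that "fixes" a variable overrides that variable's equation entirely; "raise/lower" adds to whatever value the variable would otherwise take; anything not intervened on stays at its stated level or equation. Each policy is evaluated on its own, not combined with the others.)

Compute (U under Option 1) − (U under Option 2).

4221

Option 1 (N := 36):
  P = 157
  N = 36
  K = -30 − 157 + 4·36 = -43
  U = 60 − 3·157 + 3·(-43) = -540
Option 2 (K + 41, N − 27):
  P = 157
  N = 172 − 3·157 (−27 from intervention) = -326
  K = -30 − 157 + 4·(-326) (+41 from intervention) = -1450
  U = 60 − 3·157 + 3·(-1450) = -4761
U: -540 − (-4761) = 4221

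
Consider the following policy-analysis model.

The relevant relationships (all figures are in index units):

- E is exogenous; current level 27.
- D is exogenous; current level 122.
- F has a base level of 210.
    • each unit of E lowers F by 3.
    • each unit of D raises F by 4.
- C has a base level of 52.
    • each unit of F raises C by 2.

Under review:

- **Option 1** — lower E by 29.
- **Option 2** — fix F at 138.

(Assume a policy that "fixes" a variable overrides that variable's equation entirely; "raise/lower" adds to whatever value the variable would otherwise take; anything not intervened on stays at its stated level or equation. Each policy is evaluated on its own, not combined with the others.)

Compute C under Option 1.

Option 1 (E − 29):
  E = 27 − 29 = -2
  D = 122
  F = 210 − 3·(-2) + 4·122 = 704
  C = 52 + 2·704 = 1460

1460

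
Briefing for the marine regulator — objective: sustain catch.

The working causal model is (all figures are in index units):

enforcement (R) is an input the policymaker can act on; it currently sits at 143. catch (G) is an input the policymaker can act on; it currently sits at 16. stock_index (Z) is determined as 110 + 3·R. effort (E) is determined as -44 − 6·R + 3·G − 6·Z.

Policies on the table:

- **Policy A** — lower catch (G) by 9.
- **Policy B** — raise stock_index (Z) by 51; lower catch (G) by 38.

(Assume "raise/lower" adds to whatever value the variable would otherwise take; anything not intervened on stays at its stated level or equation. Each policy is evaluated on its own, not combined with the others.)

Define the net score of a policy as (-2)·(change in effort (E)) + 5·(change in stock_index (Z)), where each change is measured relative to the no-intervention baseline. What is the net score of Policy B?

Baseline:
  R = 143
  G = 16
  Z = 110 + 3·143 = 539
  E = -44 − 6·143 + 3·16 − 6·539 = -4088
Policy B (Z + 51, G − 38):
  R = 143
  G = 16 − 38 = -22
  Z = 110 + 3·143 (+51 from intervention) = 590
  E = -44 − 6·143 + 3·(-22) − 6·590 = -4508
ΔE = -4508 − (-4088) = -420; ΔZ = 590 − 539 = 51
Score = (-2)·(-420) + 5·51 = 1095

1095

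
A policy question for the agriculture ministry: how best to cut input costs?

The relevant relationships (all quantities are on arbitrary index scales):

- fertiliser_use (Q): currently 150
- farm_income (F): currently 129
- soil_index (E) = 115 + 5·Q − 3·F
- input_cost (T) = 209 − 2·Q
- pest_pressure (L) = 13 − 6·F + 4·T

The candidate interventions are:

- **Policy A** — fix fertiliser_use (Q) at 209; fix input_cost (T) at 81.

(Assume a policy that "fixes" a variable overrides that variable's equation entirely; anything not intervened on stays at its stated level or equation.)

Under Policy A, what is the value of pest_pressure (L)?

-437

Policy A (Q := 209, T := 81):
  Q = 209
  F = 129
  T = 81
  L = 13 − 6·129 + 4·81 = -437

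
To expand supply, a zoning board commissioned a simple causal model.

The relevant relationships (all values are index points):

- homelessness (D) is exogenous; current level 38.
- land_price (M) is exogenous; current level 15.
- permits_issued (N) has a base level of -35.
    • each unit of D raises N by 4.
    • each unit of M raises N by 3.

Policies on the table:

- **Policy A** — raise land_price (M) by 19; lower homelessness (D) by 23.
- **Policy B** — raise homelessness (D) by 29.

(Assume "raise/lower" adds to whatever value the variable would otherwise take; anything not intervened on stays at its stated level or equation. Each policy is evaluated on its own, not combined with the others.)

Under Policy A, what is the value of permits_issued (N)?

Policy A (M + 19, D − 23):
  D = 38 − 23 = 15
  M = 15 + 19 = 34
  N = -35 + 4·15 + 3·34 = 127

127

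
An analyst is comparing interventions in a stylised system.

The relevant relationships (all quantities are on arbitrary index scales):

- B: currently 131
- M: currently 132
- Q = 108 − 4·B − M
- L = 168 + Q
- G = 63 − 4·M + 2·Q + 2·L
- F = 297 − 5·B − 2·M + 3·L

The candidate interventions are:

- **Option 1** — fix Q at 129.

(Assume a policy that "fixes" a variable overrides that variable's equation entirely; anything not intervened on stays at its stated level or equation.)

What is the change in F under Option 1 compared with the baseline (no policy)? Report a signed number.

2031

Baseline:
  B = 131
  M = 132
  Q = 108 − 4·131 − 132 = -548
  L = 168 + (-548) = -380
  F = 297 − 5·131 − 2·132 + 3·(-380) = -1762
Option 1 (Q := 129):
  B = 131
  M = 132
  Q = 129
  L = 168 + 129 = 297
  F = 297 − 5·131 − 2·132 + 3·297 = 269
Change in F: 269 − (-1762) = 2031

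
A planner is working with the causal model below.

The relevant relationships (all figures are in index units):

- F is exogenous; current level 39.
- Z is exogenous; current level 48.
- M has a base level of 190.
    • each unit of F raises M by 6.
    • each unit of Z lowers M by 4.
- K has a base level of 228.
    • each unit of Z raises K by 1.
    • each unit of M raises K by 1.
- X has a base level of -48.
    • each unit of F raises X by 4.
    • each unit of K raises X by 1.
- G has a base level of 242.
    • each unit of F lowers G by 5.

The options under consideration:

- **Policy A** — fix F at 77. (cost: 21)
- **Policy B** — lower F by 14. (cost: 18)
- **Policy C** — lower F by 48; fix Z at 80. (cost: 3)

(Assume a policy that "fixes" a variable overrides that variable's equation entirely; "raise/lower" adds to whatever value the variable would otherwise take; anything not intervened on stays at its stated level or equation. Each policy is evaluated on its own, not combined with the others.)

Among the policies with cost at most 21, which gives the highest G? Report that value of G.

Policy A (F := 77):
  F = 77
  G = 242 − 5·77 = -143
Policy B (F − 14):
  F = 39 − 14 = 25
  G = 242 − 5·25 = 117
Policy C (F − 48, Z := 80):
  F = 39 − 48 = -9
  G = 242 − 5·(-9) = 287
Comparing — Policy A: G=-143, Policy B: G=117, Policy C: G=287. Highest is 287 (Policy C).

287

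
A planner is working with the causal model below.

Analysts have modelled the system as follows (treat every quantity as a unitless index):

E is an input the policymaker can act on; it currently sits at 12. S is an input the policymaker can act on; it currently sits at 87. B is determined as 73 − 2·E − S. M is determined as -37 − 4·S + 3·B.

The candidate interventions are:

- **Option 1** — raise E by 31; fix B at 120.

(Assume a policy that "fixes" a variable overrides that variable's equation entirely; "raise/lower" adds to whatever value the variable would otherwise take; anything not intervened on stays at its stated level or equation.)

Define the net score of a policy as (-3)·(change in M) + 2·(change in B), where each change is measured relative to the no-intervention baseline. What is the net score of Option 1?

-1106

Baseline:
  E = 12
  S = 87
  B = 73 − 2·12 − 87 = -38
  M = -37 − 4·87 + 3·(-38) = -499
Option 1 (E + 31, B := 120):
  E = 12 + 31 = 43
  S = 87
  B = 120
  M = -37 − 4·87 + 3·120 = -25
ΔM = -25 − (-499) = 474; ΔB = 120 − (-38) = 158
Score = (-3)·474 + 2·158 = -1106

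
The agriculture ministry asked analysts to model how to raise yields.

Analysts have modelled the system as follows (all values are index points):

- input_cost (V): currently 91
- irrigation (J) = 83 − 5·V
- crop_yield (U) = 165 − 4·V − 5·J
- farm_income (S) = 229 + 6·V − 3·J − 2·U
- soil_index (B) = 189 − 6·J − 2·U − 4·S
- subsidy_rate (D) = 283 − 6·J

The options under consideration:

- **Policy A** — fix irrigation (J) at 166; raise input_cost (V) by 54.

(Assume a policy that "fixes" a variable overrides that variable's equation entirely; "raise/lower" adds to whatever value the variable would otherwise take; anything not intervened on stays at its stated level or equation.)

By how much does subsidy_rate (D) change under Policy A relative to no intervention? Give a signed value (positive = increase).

Baseline:
  V = 91
  J = 83 − 5·91 = -372
  D = 283 − 6·(-372) = 2515
Policy A (J := 166, V + 54):
  V = 91 + 54 = 145
  J = 166
  D = 283 − 6·166 = -713
Change in D: -713 − 2515 = -3228

-3228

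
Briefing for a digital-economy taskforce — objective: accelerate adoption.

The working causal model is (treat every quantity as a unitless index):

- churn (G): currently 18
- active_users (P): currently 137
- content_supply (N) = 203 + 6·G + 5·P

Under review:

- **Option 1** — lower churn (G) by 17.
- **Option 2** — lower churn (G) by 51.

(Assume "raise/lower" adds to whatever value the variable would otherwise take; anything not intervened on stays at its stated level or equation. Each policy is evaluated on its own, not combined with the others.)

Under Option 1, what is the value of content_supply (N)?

Option 1 (G − 17):
  G = 18 − 17 = 1
  P = 137
  N = 203 + 6·1 + 5·137 = 894

894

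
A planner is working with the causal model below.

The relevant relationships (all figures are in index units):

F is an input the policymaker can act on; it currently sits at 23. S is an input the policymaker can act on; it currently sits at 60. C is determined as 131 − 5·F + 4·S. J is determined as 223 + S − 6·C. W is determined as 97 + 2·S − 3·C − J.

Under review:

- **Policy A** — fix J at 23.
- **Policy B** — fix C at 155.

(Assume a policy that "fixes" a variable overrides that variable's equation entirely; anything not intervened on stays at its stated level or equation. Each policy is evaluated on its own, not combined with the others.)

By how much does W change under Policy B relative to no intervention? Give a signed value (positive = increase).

-303

Baseline:
  F = 23
  S = 60
  C = 131 − 5·23 + 4·60 = 256
  J = 223 + 60 − 6·256 = -1253
  W = 97 + 2·60 − 3·256 − (-1253) = 702
Policy B (C := 155):
  F = 23
  S = 60
  C = 155
  J = 223 + 60 − 6·155 = -647
  W = 97 + 2·60 − 3·155 − (-647) = 399
Change in W: 399 − 702 = -303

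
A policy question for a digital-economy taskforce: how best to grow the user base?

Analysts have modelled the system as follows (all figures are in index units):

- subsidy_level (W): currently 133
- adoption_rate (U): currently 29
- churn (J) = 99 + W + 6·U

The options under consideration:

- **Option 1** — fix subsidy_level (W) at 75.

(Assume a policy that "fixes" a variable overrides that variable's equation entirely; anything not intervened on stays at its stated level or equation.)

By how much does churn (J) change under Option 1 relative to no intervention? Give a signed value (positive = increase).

Baseline:
  W = 133
  U = 29
  J = 99 + 133 + 6·29 = 406
Option 1 (W := 75):
  W = 75
  U = 29
  J = 99 + 75 + 6·29 = 348
Change in J: 348 − 406 = -58

-58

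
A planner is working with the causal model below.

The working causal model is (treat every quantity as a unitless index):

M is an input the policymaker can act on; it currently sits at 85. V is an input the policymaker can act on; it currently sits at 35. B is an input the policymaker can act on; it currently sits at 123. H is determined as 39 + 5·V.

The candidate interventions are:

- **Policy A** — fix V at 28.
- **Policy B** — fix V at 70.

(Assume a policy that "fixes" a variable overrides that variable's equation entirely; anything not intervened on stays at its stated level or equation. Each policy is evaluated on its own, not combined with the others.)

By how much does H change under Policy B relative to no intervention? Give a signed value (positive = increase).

Baseline:
  V = 35
  H = 39 + 5·35 = 214
Policy B (V := 70):
  V = 70
  H = 39 + 5·70 = 389
Change in H: 389 − 214 = 175

175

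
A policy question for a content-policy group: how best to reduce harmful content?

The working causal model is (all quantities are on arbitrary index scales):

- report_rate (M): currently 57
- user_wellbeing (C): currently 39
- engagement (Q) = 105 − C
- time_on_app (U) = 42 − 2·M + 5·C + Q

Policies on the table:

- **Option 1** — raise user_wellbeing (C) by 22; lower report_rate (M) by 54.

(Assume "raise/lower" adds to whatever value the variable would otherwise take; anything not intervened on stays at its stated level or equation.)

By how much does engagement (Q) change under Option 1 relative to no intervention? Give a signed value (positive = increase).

Baseline:
  C = 39
  Q = 105 − 39 = 66
Option 1 (C + 22, M − 54):
  C = 39 + 22 = 61
  Q = 105 − 61 = 44
Change in Q: 44 − 66 = -22

-22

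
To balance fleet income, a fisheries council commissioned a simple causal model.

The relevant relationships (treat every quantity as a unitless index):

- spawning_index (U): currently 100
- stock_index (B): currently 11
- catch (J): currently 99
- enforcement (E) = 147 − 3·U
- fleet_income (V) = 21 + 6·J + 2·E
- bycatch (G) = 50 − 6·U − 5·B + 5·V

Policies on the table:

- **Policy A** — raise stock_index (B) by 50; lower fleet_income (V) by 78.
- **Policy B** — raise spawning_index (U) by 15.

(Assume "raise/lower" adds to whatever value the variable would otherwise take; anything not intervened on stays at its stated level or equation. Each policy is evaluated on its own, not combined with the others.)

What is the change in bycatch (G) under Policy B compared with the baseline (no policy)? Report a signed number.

Baseline:
  U = 100
  B = 11
  J = 99
  E = 147 − 3·100 = -153
  V = 21 + 6·99 + 2·(-153) = 309
  G = 50 − 6·100 − 5·11 + 5·309 = 940
Policy B (U + 15):
  U = 100 + 15 = 115
  B = 11
  J = 99
  E = 147 − 3·115 = -198
  V = 21 + 6·99 + 2·(-198) = 219
  G = 50 − 6·115 − 5·11 + 5·219 = 400
Change in G: 400 − 940 = -540

-540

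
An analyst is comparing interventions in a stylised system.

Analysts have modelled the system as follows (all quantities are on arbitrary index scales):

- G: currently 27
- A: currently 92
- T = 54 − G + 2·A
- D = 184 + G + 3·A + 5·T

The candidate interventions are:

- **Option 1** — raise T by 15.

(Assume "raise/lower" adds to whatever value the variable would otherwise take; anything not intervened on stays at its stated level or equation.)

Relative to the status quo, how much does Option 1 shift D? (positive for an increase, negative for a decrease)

75

Baseline:
  G = 27
  A = 92
  T = 54 − 27 + 2·92 = 211
  D = 184 + 27 + 3·92 + 5·211 = 1542
Option 1 (T + 15):
  G = 27
  A = 92
  T = 54 − 27 + 2·92 (+15 from intervention) = 226
  D = 184 + 27 + 3·92 + 5·226 = 1617
Change in D: 1617 − 1542 = 75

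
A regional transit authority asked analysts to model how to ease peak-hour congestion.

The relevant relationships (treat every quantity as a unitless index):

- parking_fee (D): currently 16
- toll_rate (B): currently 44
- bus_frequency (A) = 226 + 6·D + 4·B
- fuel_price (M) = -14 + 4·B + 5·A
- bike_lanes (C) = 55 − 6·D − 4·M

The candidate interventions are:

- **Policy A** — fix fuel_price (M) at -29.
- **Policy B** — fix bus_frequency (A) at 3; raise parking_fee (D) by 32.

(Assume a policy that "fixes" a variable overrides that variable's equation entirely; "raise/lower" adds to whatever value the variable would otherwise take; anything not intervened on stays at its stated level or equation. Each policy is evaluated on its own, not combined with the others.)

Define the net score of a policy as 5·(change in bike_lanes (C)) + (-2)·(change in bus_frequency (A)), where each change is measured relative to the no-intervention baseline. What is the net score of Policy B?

Baseline:
  D = 16
  B = 44
  A = 226 + 6·16 + 4·44 = 498
  M = -14 + 4·44 + 5·498 = 2652
  C = 55 − 6·16 − 4·2652 = -10649
Policy B (A := 3, D + 32):
  D = 16 + 32 = 48
  B = 44
  A = 3
  M = -14 + 4·44 + 5·3 = 177
  C = 55 − 6·48 − 4·177 = -941
ΔC = -941 − (-10649) = 9708; ΔA = 3 − 498 = -495
Score = 5·9708 + (-2)·(-495) = 49530

49530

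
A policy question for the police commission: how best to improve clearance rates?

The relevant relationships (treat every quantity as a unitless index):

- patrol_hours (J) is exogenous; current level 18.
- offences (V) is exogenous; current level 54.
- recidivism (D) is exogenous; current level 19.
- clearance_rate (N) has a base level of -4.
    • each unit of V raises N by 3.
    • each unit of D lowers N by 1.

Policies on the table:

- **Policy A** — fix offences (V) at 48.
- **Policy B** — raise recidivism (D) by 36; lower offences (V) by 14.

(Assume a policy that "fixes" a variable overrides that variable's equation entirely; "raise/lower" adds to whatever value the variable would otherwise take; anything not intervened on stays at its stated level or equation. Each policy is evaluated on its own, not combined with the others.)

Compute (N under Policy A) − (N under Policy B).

Policy A (V := 48):
  V = 48
  D = 19
  N = -4 + 3·48 − 19 = 121
Policy B (D + 36, V − 14):
  V = 54 − 14 = 40
  D = 19 + 36 = 55
  N = -4 + 3·40 − 55 = 61
N: 121 − 61 = 60

60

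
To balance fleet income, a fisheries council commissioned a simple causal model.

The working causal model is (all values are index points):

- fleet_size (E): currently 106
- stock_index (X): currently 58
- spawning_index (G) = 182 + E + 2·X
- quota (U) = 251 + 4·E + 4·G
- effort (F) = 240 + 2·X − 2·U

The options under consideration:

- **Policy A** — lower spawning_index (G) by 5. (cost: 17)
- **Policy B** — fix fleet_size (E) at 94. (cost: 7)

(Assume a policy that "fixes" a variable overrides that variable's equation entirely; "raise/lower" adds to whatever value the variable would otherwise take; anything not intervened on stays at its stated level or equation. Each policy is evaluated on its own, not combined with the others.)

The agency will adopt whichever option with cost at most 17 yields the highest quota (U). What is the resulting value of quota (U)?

Policy A (G − 5):
  E = 106
  X = 58
  G = 182 + 106 + 2·58 (−5 from intervention) = 399
  U = 251 + 4·106 + 4·399 = 2271
Policy B (E := 94):
  E = 94
  X = 58
  G = 182 + 94 + 2·58 = 392
  U = 251 + 4·94 + 4·392 = 2195
Comparing — Policy A: U=2271, Policy B: U=2195. Highest is 2271 (Policy A).

2271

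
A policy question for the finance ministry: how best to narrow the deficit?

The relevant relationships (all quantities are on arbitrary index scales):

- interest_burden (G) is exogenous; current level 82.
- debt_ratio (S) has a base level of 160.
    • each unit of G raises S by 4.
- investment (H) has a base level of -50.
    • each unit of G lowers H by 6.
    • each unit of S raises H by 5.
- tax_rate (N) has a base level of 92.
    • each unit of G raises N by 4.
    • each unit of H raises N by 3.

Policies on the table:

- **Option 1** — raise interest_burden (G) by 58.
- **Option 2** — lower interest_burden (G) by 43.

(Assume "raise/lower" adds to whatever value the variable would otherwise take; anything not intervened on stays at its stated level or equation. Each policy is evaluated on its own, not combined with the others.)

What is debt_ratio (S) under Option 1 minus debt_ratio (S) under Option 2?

404

Option 1 (G + 58):
  G = 82 + 58 = 140
  S = 160 + 4·140 = 720
Option 2 (G − 43):
  G = 82 − 43 = 39
  S = 160 + 4·39 = 316
S: 720 − 316 = 404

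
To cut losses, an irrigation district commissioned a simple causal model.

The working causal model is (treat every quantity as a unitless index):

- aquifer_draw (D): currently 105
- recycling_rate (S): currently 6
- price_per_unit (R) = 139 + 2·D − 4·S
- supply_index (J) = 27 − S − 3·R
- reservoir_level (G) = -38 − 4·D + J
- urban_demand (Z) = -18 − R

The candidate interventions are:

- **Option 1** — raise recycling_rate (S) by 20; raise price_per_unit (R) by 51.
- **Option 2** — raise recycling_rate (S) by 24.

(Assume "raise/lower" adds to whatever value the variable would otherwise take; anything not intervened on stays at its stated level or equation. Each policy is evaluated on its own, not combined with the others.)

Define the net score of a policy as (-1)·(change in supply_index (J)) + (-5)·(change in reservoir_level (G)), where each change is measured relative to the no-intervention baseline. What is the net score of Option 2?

-1584

Baseline:
  D = 105
  S = 6
  R = 139 + 2·105 − 4·6 = 325
  J = 27 − 6 − 3·325 = -954
  G = -38 − 4·105 + (-954) = -1412
Option 2 (S + 24):
  D = 105
  S = 6 + 24 = 30
  R = 139 + 2·105 − 4·30 = 229
  J = 27 − 30 − 3·229 = -690
  G = -38 − 4·105 + (-690) = -1148
ΔJ = -690 − (-954) = 264; ΔG = -1148 − (-1412) = 264
Score = (-1)·264 + (-5)·264 = -1584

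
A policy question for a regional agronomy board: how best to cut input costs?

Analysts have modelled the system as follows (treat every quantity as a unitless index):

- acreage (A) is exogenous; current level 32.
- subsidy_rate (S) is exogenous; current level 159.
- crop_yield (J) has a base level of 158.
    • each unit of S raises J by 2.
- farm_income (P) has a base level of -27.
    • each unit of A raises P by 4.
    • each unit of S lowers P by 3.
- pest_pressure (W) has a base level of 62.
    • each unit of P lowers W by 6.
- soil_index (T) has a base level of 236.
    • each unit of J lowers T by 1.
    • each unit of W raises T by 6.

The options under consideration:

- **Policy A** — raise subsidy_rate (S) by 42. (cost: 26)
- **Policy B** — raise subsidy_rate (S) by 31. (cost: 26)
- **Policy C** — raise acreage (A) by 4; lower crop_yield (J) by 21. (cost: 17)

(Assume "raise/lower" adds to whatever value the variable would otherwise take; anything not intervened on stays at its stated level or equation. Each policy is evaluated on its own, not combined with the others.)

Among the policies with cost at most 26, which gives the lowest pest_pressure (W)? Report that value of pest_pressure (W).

Policy A (S + 42):
  A = 32
  S = 159 + 42 = 201
  P = -27 + 4·32 − 3·201 = -502
  W = 62 − 6·(-502) = 3074
Policy B (S + 31):
  A = 32
  S = 159 + 31 = 190
  P = -27 + 4·32 − 3·190 = -469
  W = 62 − 6·(-469) = 2876
Policy C (A + 4, J − 21):
  A = 32 + 4 = 36
  S = 159
  P = -27 + 4·36 − 3·159 = -360
  W = 62 − 6·(-360) = 2222
Comparing — Policy A: W=3074, Policy B: W=2876, Policy C: W=2222. Lowest is 2222 (Policy C).

2222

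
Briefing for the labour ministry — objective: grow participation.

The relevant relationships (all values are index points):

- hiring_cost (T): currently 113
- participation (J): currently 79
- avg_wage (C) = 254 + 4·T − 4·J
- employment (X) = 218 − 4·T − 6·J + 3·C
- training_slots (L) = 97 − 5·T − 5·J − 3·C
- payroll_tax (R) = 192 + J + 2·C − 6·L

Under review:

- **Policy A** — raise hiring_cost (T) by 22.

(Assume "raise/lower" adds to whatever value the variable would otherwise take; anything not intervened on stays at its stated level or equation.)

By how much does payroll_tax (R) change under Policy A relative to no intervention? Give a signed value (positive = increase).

Baseline:
  T = 113
  J = 79
  C = 254 + 4·113 − 4·79 = 390
  L = 97 − 5·113 − 5·79 − 3·390 = -2033
  R = 192 + 79 + 2·390 − 6·(-2033) = 13249
Policy A (T + 22):
  T = 113 + 22 = 135
  J = 79
  C = 254 + 4·135 − 4·79 = 478
  L = 97 − 5·135 − 5·79 − 3·478 = -2407
  R = 192 + 79 + 2·478 − 6·(-2407) = 15669
Change in R: 15669 − 13249 = 2420

2420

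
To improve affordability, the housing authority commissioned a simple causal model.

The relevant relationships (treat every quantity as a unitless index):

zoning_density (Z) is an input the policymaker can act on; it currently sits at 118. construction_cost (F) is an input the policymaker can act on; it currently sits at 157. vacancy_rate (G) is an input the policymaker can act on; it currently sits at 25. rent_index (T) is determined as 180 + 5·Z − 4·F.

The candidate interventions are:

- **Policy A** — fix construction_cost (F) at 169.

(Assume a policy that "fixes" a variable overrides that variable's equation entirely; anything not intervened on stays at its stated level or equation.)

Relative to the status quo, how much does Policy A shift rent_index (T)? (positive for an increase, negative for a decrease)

-48

Baseline:
  Z = 118
  F = 157
  T = 180 + 5·118 − 4·157 = 142
Policy A (F := 169):
  Z = 118
  F = 169
  T = 180 + 5·118 − 4·169 = 94
Change in T: 94 − 142 = -48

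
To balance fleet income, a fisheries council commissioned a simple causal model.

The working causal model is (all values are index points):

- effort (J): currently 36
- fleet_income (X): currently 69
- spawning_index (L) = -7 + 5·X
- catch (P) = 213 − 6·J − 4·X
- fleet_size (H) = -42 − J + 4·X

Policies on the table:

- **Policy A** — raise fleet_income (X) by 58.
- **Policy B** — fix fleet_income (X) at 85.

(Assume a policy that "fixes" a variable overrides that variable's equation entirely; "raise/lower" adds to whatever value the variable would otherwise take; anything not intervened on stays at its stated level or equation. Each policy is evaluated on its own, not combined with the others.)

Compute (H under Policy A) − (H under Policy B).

168

Policy A (X + 58):
  J = 36
  X = 69 + 58 = 127
  H = -42 − 36 + 4·127 = 430
Policy B (X := 85):
  J = 36
  X = 85
  H = -42 − 36 + 4·85 = 262
H: 430 − 262 = 168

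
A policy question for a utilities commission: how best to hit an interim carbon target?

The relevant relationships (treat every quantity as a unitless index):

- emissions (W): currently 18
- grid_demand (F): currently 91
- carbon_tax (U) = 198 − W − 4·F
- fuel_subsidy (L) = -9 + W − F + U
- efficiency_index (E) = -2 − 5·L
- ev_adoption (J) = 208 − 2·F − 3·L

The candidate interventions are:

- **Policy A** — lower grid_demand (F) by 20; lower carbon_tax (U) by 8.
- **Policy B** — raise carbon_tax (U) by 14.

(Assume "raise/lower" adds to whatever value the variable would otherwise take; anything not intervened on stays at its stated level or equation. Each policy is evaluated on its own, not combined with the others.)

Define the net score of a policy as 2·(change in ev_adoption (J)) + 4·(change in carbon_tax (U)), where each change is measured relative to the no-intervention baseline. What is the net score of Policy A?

Baseline:
  W = 18
  F = 91
  U = 198 − 18 − 4·91 = -184
  L = -9 + 18 − 91 + (-184) = -266
  J = 208 − 2·91 − 3·(-266) = 824
Policy A (F − 20, U − 8):
  W = 18
  F = 91 − 20 = 71
  U = 198 − 18 − 4·71 (−8 from intervention) = -112
  L = -9 + 18 − 71 + (-112) = -174
  J = 208 − 2·71 − 3·(-174) = 588
ΔJ = 588 − 824 = -236; ΔU = -112 − (-184) = 72
Score = 2·(-236) + 4·72 = -184

-184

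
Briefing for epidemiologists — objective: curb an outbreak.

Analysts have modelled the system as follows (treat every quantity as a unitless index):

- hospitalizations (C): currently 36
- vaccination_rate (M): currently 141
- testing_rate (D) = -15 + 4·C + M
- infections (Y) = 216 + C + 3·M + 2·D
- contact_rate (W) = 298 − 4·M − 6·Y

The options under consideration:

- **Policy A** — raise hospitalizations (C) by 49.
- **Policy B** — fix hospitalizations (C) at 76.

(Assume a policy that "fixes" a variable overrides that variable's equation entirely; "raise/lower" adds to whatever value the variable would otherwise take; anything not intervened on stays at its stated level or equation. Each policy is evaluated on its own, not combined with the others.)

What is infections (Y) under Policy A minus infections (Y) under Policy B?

Policy A (C + 49):
  C = 36 + 49 = 85
  M = 141
  D = -15 + 4·85 + 141 = 466
  Y = 216 + 85 + 3·141 + 2·466 = 1656
Policy B (C := 76):
  C = 76
  M = 141
  D = -15 + 4·76 + 141 = 430
  Y = 216 + 76 + 3·141 + 2·430 = 1575
Y: 1656 − 1575 = 81

81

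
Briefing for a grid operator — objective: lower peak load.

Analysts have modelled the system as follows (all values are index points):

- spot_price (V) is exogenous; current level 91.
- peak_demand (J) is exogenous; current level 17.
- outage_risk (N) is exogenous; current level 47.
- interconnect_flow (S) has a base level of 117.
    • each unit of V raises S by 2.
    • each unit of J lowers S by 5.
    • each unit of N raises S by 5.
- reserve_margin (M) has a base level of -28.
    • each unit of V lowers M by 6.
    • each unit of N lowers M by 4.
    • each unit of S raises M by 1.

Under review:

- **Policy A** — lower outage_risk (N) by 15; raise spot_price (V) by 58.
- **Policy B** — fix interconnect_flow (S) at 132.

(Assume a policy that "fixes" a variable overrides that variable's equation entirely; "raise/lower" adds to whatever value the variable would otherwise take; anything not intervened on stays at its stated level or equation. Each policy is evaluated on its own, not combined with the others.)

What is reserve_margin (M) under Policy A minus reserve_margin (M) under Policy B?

70

Policy A (N − 15, V + 58):
  V = 91 + 58 = 149
  J = 17
  N = 47 − 15 = 32
  S = 117 + 2·149 − 5·17 + 5·32 = 490
  M = -28 − 6·149 − 4·32 + 490 = -560
Policy B (S := 132):
  V = 91
  J = 17
  N = 47
  S = 132
  M = -28 − 6·91 − 4·47 + 132 = -630
M: -560 − (-630) = 70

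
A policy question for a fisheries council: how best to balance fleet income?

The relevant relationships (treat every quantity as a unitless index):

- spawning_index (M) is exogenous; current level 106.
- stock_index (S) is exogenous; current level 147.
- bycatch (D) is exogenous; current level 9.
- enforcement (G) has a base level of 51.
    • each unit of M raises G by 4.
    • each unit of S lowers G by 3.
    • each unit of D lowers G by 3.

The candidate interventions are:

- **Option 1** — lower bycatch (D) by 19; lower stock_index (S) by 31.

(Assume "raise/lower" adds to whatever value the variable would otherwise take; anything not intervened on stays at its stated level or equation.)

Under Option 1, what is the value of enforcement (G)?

157

Option 1 (D − 19, S − 31):
  M = 106
  S = 147 − 31 = 116
  D = 9 − 19 = -10
  G = 51 + 4·106 − 3·116 − 3·(-10) = 157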